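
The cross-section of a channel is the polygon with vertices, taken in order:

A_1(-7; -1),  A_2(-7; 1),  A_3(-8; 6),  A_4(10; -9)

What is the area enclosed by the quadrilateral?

54.5

Apply Gauss's area formula: 2A = Σ (x_i·y_{i+1} − x_{i+1}·y_i), indices taken mod 4.
Cross-terms: -14, -34, 12, -73  ⇒  Σ = -109
Area = |Σ|/2 = 54.5.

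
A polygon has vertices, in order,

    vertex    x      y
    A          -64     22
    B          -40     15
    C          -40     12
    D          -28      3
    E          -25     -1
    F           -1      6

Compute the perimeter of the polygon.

|AB| = √((24)² + (-7)²) = √625 = 25
|BC| = √((0)² + (-3)²) = √9 = 3
|CD| = √((12)² + (-9)²) = √225 = 15
|DE| = √((3)² + (-4)²) = √25 = 5
|EF| = √((24)² + (7)²) = √625 = 25
|FA| = √((-63)² + (16)²) = √4225 = 65
Perimeter = 25 + 3 + 15 + 5 + 25 + 65 = 138.

138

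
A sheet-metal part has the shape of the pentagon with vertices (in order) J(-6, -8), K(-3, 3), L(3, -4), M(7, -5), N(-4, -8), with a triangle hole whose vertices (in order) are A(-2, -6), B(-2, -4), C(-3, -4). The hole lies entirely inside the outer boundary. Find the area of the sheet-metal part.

58

Outer boundary:
Apply the shoelace formula: 2A = Σ (x_i·y_{i+1} − x_{i+1}·y_i), indices taken mod 5.
J→K: (-6)(3) − (-3)(-8) = -42
K→L: (-3)(-4) − (3)(3) = 3
L→M: (3)(-5) − (7)(-4) = 13
M→N: (7)(-8) − (-4)(-5) = -76
N→J: (-4)(-8) − (-6)(-8) = -16
Σ = -118
Area = |Σ|/2 = 59.
Hole:
Apply the shoelace formula: 2A = Σ (x_i·y_{i+1} − x_{i+1}·y_i), indices taken mod 3.
Σ = (-4) + (-4) + (10) = 2
Area = |Σ|/2 = 1.
Net area = 59 − 1 = 58.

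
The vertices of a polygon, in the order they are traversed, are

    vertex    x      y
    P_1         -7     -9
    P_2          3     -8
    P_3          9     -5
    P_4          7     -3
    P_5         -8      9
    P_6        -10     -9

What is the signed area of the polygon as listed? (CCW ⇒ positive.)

Apply the shoelace (surveyor's) formula: 2A = Σ (x_i·y_{i+1} − x_{i+1}·y_i), indices taken mod 6.
Σ = (83) + (57) + (8) + (39) + (162) + (27) = 376
Signed area = Σ/2 = 188 (positive ⇒ counter-clockwise traversal).

188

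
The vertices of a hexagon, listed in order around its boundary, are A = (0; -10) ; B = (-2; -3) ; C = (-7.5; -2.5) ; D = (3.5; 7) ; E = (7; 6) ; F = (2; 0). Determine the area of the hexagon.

70.625

Apply the surveyor's formula: 2A = Σ (x_i·y_{i+1} − x_{i+1}·y_i), indices taken mod 6.
Σ = (-20) + (-17.5) + (-43.75) + (-28) + (-12) + (-20) = -141.25
Area = |Σ|/2 = 70.625.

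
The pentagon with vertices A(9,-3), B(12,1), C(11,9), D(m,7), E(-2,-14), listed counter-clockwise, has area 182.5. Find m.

The doubled signed area Σ (x_i y_{i+1} − x_{i+1} y_i) is linear in m.
With m=0 it equals 365; the coefficient of m is -23 (from the two edges through D).
So -23·m + 365 = 2·182.5 = 365 ⇒ m = 0.

0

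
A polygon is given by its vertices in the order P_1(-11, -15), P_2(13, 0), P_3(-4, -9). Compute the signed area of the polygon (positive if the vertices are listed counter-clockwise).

19.5

Apply Gauss's area formula: 2A = Σ (x_i·y_{i+1} − x_{i+1}·y_i), indices taken mod 3.
Cross-terms: 195, -117, -39  ⇒  Σ = 39
Signed area = Σ/2 = 19.5 (positive ⇒ counter-clockwise traversal).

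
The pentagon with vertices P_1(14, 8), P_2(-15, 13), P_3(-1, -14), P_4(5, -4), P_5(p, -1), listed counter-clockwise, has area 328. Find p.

Write out the shoelace sum; only the two edges meeting at P_5 involve p:
2·Area = [(5·(-1) − p·(-4)) + (p·8 − 14·(-1))] + 599
       = 12·p + 608 = 656
⇒ p = 4.

4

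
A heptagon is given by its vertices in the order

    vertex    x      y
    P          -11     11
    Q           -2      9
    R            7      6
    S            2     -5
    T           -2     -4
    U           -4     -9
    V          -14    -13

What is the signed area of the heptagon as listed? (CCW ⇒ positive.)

-293

Apply the shoelace (surveyor's) formula: 2A = Σ (x_i·y_{i+1} − x_{i+1}·y_i), indices taken mod 7.
Σ = (-77) + (-75) + (-47) + (-18) + (2) + (-74) + (-297) = -586
Signed area = Σ/2 = -293 (negative ⇒ clockwise traversal).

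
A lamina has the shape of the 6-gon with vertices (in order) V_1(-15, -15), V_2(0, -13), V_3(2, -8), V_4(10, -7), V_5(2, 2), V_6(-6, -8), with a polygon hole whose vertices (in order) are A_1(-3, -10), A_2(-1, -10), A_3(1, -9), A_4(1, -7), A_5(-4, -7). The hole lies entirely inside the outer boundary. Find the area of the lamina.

131

Outer boundary:
Apply Gauss's area formula: 2A = Σ (x_i·y_{i+1} − x_{i+1}·y_i), indices taken mod 6.
V_1→V_2: (-15)(-13) − (0)(-15) = 195
V_2→V_3: (0)(-8) − (2)(-13) = 26
V_3→V_4: (2)(-7) − (10)(-8) = 66
V_4→V_5: (10)(2) − (2)(-7) = 34
V_5→V_6: (2)(-8) − (-6)(2) = -4
V_6→V_1: (-6)(-15) − (-15)(-8) = -30
Σ = 287
Area = |Σ|/2 = 143.5.
Hole:
Σ = (20) + (19) + (2) + (-35) + (19) = 25
Area = |Σ|/2 = 12.5.
Net area = 143.5 − 12.5 = 131.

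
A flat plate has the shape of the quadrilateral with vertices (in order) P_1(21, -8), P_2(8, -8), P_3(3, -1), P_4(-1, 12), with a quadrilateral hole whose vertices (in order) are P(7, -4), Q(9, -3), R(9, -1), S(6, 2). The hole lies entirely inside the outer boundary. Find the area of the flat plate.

139

Outer boundary:
Apply the shoelace formula: 2A = Σ (x_i·y_{i+1} − x_{i+1}·y_i), indices taken mod 4.
P_1→P_2: (21)(-8) − (8)(-8) = -104
P_2→P_3: (8)(-1) − (3)(-8) = 16
P_3→P_4: (3)(12) − (-1)(-1) = 35
P_4→P_1: (-1)(-8) − (21)(12) = -244
Σ = -297
Area = |Σ|/2 = 148.5.
Hole:
P→Q: (7)(-3) − (9)(-4) = 15
Q→R: (9)(-1) − (9)(-3) = 18
R→S: (9)(2) − (6)(-1) = 24
S→P: (6)(-4) − (7)(2) = -38
Σ = 19
Area = |Σ|/2 = 9.5.
Net area = 148.5 − 9.5 = 139.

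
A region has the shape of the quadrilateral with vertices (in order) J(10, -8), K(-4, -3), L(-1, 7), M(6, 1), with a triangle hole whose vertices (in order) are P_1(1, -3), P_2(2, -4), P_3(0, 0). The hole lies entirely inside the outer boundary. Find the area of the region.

Outer boundary:
Σ = (-62) + (-31) + (-43) + (-58) = -194
Area = |Σ|/2 = 97.
Hole:
P_1→P_2: (1)(-4) − (2)(-3) = 2
P_2→P_3: (2)(0) − (0)(-4) = 0
P_3→P_1: (0)(-3) − (1)(0) = 0
Σ = 2
Area = |Σ|/2 = 1.
Net area = 97 − 1 = 96.

96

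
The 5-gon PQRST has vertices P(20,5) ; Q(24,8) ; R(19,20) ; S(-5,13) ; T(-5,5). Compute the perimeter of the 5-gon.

|PQ| = √((4)² + (3)²) = √25 = 5
|QR| = √((-5)² + (12)²) = √169 = 13
|RS| = √((-24)² + (-7)²) = √625 = 25
|ST| = √((0)² + (-8)²) = √64 = 8
|TP| = √((25)² + (0)²) = √625 = 25
Perimeter = 5 + 13 + 25 + 8 + 25 = 76.

76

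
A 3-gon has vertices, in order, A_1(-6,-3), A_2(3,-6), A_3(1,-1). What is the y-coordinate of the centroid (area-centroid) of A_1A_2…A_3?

Apply the surveyor's formula. First the cross-terms c_i = x_i·y_{i+1} − x_{i+1}·y_i:
  45, 3, -9  ⇒  2A = 39, A = 19.5.
Then Σ (y_i + y_{i+1})·c_i = -390, so ȳ = -390 / (6·19.5) = -10/3.

-10/3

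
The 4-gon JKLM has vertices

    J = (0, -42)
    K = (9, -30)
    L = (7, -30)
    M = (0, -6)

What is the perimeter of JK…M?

|JK| = √((9)² + (12)²) = √225 = 15
|KL| = √((-2)² + (0)²) = √4 = 2
|LM| = √((-7)² + (24)²) = √625 = 25
|MJ| = √((0)² + (-36)²) = √1296 = 36
Perimeter = 15 + 2 + 25 + 36 = 78.

78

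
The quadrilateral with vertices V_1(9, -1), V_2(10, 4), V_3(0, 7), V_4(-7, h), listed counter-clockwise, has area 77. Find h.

Write out the shoelace sum; only the two edges meeting at V_4 involve h:
2·Area = [(0·h − (-7)·7) + ((-7)·(-1) − 9·h)] + 116
       = -9·h + 172 = 154
⇒ h = 2.

2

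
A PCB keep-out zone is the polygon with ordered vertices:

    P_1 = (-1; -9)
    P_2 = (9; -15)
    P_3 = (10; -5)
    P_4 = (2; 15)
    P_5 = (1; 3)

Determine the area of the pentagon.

P_1→P_2: (-1)(-15) − (9)(-9) = 96
P_2→P_3: (9)(-5) − (10)(-15) = 105
P_3→P_4: (10)(15) − (2)(-5) = 160
P_4→P_5: (2)(3) − (1)(15) = -9
P_5→P_1: (1)(-9) − (-1)(3) = -6
Σ = 346
Area = |Σ|/2 = 173.

173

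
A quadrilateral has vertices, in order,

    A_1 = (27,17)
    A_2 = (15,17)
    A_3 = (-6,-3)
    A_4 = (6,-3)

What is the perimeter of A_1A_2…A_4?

|A_1A_2| = √((-12)² + (0)²) = √144 = 12
|A_2A_3| = √((-21)² + (-20)²) = √841 = 29
|A_3A_4| = √((12)² + (0)²) = √144 = 12
|A_4A_1| = √((21)² + (20)²) = √841 = 29
Perimeter = 12 + 29 + 12 + 29 = 82.

82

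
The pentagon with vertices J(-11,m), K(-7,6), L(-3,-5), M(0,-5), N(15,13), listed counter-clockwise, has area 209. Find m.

9

Write out the shoelace sum; only the two edges meeting at J involve m:
2·Area = [(15·m − (-11)·13) + ((-11)·6 − (-7)·m)] + 143
       = 22·m + 220 = 418
⇒ m = 9.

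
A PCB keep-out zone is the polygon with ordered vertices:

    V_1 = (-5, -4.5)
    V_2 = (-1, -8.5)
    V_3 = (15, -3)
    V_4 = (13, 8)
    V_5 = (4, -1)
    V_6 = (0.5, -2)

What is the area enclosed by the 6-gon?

131.375

Apply the shoelace (surveyor's) formula: 2A = Σ (x_i·y_{i+1} − x_{i+1}·y_i), indices taken mod 6.
V_1→V_2: (-5)(-8.5) − (-1)(-4.5) = 38
V_2→V_3: (-1)(-3) − (15)(-8.5) = 130.5
V_3→V_4: (15)(8) − (13)(-3) = 159
V_4→V_5: (13)(-1) − (4)(8) = -45
V_5→V_6: (4)(-2) − (0.5)(-1) = -7.5
V_6→V_1: (0.5)(-4.5) − (-5)(-2) = -12.25
Σ = 262.75
Area = |Σ|/2 = 131.375.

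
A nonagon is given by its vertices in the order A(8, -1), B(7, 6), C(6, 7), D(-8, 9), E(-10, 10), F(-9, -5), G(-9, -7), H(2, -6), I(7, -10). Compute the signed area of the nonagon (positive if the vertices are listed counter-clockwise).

254.5

Cross-terms: 55, 13, 110, 10, 140, 18, 68, 22, 73  ⇒  Σ = 509
Signed area = Σ/2 = 254.5 (positive ⇒ counter-clockwise traversal).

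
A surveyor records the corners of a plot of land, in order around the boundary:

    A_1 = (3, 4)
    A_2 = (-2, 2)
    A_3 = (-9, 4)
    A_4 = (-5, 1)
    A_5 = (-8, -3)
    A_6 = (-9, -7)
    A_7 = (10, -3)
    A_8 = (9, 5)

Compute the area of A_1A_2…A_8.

141

Σ = (14) + (10) + (11) + (23) + (29) + (97) + (77) + (21) = 282
Area = |Σ|/2 = 141.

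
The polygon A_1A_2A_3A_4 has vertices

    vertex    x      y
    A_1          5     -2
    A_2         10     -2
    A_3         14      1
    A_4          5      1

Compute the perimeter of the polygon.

22

|A_1A_2| = √((5)² + (0)²) = √25 = 5
|A_2A_3| = √((4)² + (3)²) = √25 = 5
|A_3A_4| = √((-9)² + (0)²) = √81 = 9
|A_4A_1| = √((0)² + (-3)²) = √9 = 3
Perimeter = 5 + 5 + 9 + 3 = 22.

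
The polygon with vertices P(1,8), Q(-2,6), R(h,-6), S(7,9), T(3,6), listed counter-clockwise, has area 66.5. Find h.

8

Write out the shoelace sum; only the two edges meeting at R involve h:
2·Area = [((-2)·(-6) − h·6) + (h·9 − 7·(-6))] + 55
       = 3·h + 109 = 133
⇒ h = 8.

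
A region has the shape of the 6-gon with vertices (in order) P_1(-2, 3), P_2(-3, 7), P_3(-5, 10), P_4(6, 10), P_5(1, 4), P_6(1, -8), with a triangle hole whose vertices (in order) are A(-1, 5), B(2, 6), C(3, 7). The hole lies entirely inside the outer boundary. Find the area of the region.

59.5

Outer boundary:
Apply Gauss's area formula: 2A = Σ (x_i·y_{i+1} − x_{i+1}·y_i), indices taken mod 6.
Σ = (-5) + (5) + (-110) + (14) + (-12) + (-13) = -121
Area = |Σ|/2 = 60.5.
Hole:
Apply Gauss's area formula: 2A = Σ (x_i·y_{i+1} − x_{i+1}·y_i), indices taken mod 3.
Cross-terms: -16, -4, 22  ⇒  Σ = 2
Area = |Σ|/2 = 1.
Net area = 60.5 − 1 = 59.5.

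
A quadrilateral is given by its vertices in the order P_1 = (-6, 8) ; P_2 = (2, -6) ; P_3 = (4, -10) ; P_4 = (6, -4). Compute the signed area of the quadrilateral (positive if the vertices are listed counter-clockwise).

46

Cross-terms: 20, 4, 44, 24  ⇒  Σ = 92
Signed area = Σ/2 = 46 (positive ⇒ counter-clockwise traversal).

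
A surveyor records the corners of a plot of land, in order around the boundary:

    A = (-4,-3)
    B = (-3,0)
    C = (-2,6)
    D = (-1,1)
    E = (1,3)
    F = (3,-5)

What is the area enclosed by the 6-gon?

35

Σ = (-9) + (-18) + (4) + (-4) + (-14) + (-29) = -70
Area = |Σ|/2 = 35.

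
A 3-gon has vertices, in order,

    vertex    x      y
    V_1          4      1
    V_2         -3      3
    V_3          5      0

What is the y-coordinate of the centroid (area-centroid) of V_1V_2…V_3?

Apply Gauss's area formula. First the cross-terms c_i = x_i·y_{i+1} − x_{i+1}·y_i:
  15, -15, 5  ⇒  2A = 5, A = 2.5.
Then Σ (y_i + y_{i+1})·c_i = 20, so ȳ = 20 / (6·2.5) = 4/3.

4/3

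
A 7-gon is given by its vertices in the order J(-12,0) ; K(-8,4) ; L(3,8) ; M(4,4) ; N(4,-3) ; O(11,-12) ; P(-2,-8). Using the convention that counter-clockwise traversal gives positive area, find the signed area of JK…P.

Apply the shoelace (surveyor's) formula: 2A = Σ (x_i·y_{i+1} − x_{i+1}·y_i), indices taken mod 7.
Cross-terms: -48, -76, -20, -28, -15, -112, -96  ⇒  Σ = -395
Signed area = Σ/2 = -197.5 (negative ⇒ clockwise traversal).

-197.5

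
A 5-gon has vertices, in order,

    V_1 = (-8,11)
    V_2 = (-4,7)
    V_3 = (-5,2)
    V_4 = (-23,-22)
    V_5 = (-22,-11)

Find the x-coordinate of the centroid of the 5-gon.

Apply the shoelace (surveyor's) formula. First the cross-terms c_i = x_i·y_{i+1} − x_{i+1}·y_i:
  -12, 27, 156, -231, -330  ⇒  2A = -390, A = -195.
Then Σ (x_i + x_{i+1})·c_i = 15828, so x̄ = 15828 / (6·(-195)) = -2638/195.

-2638/195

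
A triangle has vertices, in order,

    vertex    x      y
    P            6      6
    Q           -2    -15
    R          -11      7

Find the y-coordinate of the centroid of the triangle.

-2/3

Apply the shoelace formula. First the cross-terms c_i = x_i·y_{i+1} − x_{i+1}·y_i:
  -78, -179, -108  ⇒  2A = -365, A = -182.5.
Then Σ (y_i + y_{i+1})·c_i = 730, so ȳ = 730 / (6·(-182.5)) = -2/3.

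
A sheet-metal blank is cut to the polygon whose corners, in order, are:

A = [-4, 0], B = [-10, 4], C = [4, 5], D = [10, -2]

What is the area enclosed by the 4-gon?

74

Apply the surveyor's formula: 2A = Σ (x_i·y_{i+1} − x_{i+1}·y_i), indices taken mod 4.
Σ = (-16) + (-66) + (-58) + (-8) = -148
Area = |Σ|/2 = 74.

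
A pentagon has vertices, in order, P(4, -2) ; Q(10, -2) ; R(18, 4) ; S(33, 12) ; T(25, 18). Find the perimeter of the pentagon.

|PQ| = √((6)² + (0)²) = √36 = 6
|QR| = √((8)² + (6)²) = √100 = 10
|RS| = √((15)² + (8)²) = √289 = 17
|ST| = √((-8)² + (6)²) = √100 = 10
|TP| = √((-21)² + (-20)²) = √841 = 29
Perimeter = 6 + 10 + 17 + 10 + 29 = 72.

72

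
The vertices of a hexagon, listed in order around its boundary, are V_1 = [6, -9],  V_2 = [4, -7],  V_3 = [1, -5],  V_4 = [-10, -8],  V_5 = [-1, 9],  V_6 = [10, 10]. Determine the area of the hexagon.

Cross-terms: -6, -13, -58, -98, -100, -150  ⇒  Σ = -425
Area = |Σ|/2 = 212.5.

212.5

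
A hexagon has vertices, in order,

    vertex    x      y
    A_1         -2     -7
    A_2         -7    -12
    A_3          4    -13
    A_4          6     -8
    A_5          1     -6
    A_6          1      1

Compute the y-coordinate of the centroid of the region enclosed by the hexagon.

Apply the shoelace formula. First the cross-terms c_i = x_i·y_{i+1} − x_{i+1}·y_i:
  -25, 139, 46, -28, 7, -5  ⇒  2A = 134, A = 67.
Then Σ (y_i + y_{i+1})·c_i = -3579, so ȳ = -3579 / (6·67) = -1193/134.

-1193/134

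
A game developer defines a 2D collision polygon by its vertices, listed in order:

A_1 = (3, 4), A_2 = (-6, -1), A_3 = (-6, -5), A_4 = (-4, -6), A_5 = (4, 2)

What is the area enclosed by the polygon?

Σ = (21) + (24) + (16) + (16) + (10) = 87
Area = |Σ|/2 = 43.5.

43.5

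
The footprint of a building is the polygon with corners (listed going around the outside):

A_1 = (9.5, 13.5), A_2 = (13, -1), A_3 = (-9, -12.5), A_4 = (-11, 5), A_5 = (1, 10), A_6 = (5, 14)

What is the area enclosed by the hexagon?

377.75

Apply the shoelace formula: 2A = Σ (x_i·y_{i+1} − x_{i+1}·y_i), indices taken mod 6.
Cross-terms: -185, -171.5, -182.5, -115, -36, -65.5  ⇒  Σ = -755.5
Area = |Σ|/2 = 377.75.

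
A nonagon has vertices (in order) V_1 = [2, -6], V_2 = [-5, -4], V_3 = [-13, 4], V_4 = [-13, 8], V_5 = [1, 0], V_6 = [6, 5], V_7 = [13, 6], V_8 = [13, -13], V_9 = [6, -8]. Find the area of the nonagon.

243.5

Apply the surveyor's formula: 2A = Σ (x_i·y_{i+1} − x_{i+1}·y_i), indices taken mod 9.
V_1→V_2: (2)(-4) − (-5)(-6) = -38
V_2→V_3: (-5)(4) − (-13)(-4) = -72
V_3→V_4: (-13)(8) − (-13)(4) = -52
V_4→V_5: (-13)(0) − (1)(8) = -8
V_5→V_6: (1)(5) − (6)(0) = 5
V_6→V_7: (6)(6) − (13)(5) = -29
V_7→V_8: (13)(-13) − (13)(6) = -247
V_8→V_9: (13)(-8) − (6)(-13) = -26
V_9→V_1: (6)(-6) − (2)(-8) = -20
Σ = -487
Area = |Σ|/2 = 243.5.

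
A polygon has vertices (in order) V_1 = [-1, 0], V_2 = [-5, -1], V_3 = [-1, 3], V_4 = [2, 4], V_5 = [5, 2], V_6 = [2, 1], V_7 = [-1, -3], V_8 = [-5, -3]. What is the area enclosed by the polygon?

Apply the shoelace (surveyor's) formula: 2A = Σ (x_i·y_{i+1} − x_{i+1}·y_i), indices taken mod 8.
Σ = (1) + (-16) + (-10) + (-16) + (1) + (-5) + (-12) + (-3) = -60
Area = |Σ|/2 = 30.

30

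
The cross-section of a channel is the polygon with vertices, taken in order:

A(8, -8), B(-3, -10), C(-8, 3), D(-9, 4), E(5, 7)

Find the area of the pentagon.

Apply the surveyor's formula: 2A = Σ (x_i·y_{i+1} − x_{i+1}·y_i), indices taken mod 5.
A→B: (8)(-10) − (-3)(-8) = -104
B→C: (-3)(3) − (-8)(-10) = -89
C→D: (-8)(4) − (-9)(3) = -5
D→E: (-9)(7) − (5)(4) = -83
E→A: (5)(-8) − (8)(7) = -96
Σ = -377
Area = |Σ|/2 = 188.5.

188.5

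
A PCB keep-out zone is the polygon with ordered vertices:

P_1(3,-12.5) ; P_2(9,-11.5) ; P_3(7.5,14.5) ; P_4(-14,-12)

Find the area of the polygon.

309.375

P_1→P_2: (3)(-11.5) − (9)(-12.5) = 78
P_2→P_3: (9)(14.5) − (7.5)(-11.5) = 216.75
P_3→P_4: (7.5)(-12) − (-14)(14.5) = 113
P_4→P_1: (-14)(-12.5) − (3)(-12) = 211
Σ = 618.75
Area = |Σ|/2 = 309.375.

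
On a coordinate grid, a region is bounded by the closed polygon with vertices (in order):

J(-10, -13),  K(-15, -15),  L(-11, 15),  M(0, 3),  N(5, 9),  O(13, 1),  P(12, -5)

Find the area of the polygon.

Σ = (-45) + (-390) + (-33) + (-15) + (-112) + (-77) + (-206) = -878
Area = |Σ|/2 = 439.

439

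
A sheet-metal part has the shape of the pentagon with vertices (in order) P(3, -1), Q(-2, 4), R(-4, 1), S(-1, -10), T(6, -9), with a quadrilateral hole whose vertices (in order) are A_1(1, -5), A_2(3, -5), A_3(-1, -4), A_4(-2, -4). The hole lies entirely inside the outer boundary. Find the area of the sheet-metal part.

76

Outer boundary:
Apply the shoelace (surveyor's) formula: 2A = Σ (x_i·y_{i+1} − x_{i+1}·y_i), indices taken mod 5.
Σ = (10) + (14) + (41) + (69) + (21) = 155
Area = |Σ|/2 = 77.5.
Hole:
Apply the surveyor's formula: 2A = Σ (x_i·y_{i+1} − x_{i+1}·y_i), indices taken mod 4.
Σ = (10) + (-17) + (-4) + (14) = 3
Area = |Σ|/2 = 1.5.
Net area = 77.5 − 1.5 = 76.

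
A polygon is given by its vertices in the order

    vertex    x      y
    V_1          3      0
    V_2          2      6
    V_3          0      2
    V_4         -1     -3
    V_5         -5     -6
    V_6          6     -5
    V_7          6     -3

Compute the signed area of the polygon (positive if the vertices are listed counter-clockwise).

48.5

Apply the shoelace formula: 2A = Σ (x_i·y_{i+1} − x_{i+1}·y_i), indices taken mod 7.
Cross-terms: 18, 4, 2, -9, 61, 12, 9  ⇒  Σ = 97
Signed area = Σ/2 = 48.5 (positive ⇒ counter-clockwise traversal).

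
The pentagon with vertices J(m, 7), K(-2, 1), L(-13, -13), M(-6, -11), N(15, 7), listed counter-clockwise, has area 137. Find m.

Write out the shoelace sum; only the two edges meeting at J involve m:
2·Area = [(15·7 − m·7) + (m·1 − (-2)·7)] + 227
       = -6·m + 346 = 274
⇒ m = 12.

12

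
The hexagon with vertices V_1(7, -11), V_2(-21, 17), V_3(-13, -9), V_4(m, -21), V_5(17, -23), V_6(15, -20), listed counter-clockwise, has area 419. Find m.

Write out the shoelace sum; only the two edges meeting at V_4 involve m:
2·Area = [((-13)·(-21) − m·(-9)) + (m·(-23) − 17·(-21))] + 278
       = -14·m + 908 = 838
⇒ m = 5.

5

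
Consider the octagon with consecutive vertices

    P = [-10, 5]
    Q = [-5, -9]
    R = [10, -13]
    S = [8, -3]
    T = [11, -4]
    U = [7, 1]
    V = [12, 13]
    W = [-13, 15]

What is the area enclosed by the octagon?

Σ = (115) + (155) + (74) + (1) + (39) + (79) + (349) + (85) = 897
Area = |Σ|/2 = 448.5.

448.5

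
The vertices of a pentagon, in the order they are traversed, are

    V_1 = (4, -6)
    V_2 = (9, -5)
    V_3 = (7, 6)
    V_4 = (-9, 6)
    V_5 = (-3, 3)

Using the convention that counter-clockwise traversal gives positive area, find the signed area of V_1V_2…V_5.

108

Apply the shoelace formula: 2A = Σ (x_i·y_{i+1} − x_{i+1}·y_i), indices taken mod 5.
Cross-terms: 34, 89, 96, -9, 6  ⇒  Σ = 216
Signed area = Σ/2 = 108 (positive ⇒ counter-clockwise traversal).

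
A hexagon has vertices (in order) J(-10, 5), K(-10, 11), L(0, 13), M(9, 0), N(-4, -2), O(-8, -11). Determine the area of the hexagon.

Apply the surveyor's formula: 2A = Σ (x_i·y_{i+1} − x_{i+1}·y_i), indices taken mod 6.
J→K: (-10)(11) − (-10)(5) = -60
K→L: (-10)(13) − (0)(11) = -130
L→M: (0)(0) − (9)(13) = -117
M→N: (9)(-2) − (-4)(0) = -18
N→O: (-4)(-11) − (-8)(-2) = 28
O→J: (-8)(5) − (-10)(-11) = -150
Σ = -447
Area = |Σ|/2 = 223.5.

223.5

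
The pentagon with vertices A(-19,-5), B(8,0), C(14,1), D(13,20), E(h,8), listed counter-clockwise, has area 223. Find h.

5

The doubled signed area Σ (x_i y_{i+1} − x_{i+1} y_i) is linear in h.
With h=0 it equals 571; the coefficient of h is -25 (from the two edges through E).
So -25·h + 571 = 2·223 = 446 ⇒ h = 5.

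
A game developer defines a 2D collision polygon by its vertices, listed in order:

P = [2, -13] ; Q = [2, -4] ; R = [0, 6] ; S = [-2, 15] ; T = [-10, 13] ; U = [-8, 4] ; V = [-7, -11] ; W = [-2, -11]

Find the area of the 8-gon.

Apply the shoelace (surveyor's) formula: 2A = Σ (x_i·y_{i+1} − x_{i+1}·y_i), indices taken mod 8.
Cross-terms: 18, 12, 12, 124, 64, 116, 55, 48  ⇒  Σ = 449
Area = |Σ|/2 = 224.5.

224.5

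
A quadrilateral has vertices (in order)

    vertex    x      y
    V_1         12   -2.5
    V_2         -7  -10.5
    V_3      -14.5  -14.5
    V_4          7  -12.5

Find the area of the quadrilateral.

Apply the surveyor's formula: 2A = Σ (x_i·y_{i+1} − x_{i+1}·y_i), indices taken mod 4.
Cross-terms: -143.5, -50.75, 282.75, 132.5  ⇒  Σ = 221
Area = |Σ|/2 = 110.5.

110.5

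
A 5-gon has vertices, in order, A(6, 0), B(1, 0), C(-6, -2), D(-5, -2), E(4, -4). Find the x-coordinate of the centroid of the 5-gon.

Apply the shoelace (surveyor's) formula. First the cross-terms c_i = x_i·y_{i+1} − x_{i+1}·y_i:
  0, -2, 2, 28, 24  ⇒  2A = 52, A = 26.
Then Σ (x_i + x_{i+1})·c_i = 200, so x̄ = 200 / (6·26) = 50/39.

50/39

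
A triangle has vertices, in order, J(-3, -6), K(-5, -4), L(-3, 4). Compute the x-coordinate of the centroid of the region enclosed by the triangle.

-11/3

Apply the shoelace (surveyor's) formula. First the cross-terms c_i = x_i·y_{i+1} − x_{i+1}·y_i:
  -18, -32, 30  ⇒  2A = -20, A = -10.
Then Σ (x_i + x_{i+1})·c_i = 220, so x̄ = 220 / (6·(-10)) = -11/3.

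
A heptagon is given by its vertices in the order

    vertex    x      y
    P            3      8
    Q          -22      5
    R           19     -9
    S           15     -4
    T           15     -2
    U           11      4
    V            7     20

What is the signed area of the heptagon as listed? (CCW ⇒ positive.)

326.5

Apply the shoelace (surveyor's) formula: 2A = Σ (x_i·y_{i+1} − x_{i+1}·y_i), indices taken mod 7.
Σ = (191) + (103) + (59) + (30) + (82) + (192) + (-4) = 653
Signed area = Σ/2 = 326.5 (positive ⇒ counter-clockwise traversal).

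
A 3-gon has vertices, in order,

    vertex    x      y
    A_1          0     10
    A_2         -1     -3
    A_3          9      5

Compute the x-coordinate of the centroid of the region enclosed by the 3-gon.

Apply the surveyor's formula. First the cross-terms c_i = x_i·y_{i+1} − x_{i+1}·y_i:
  10, 22, 90  ⇒  2A = 122, A = 61.
Then Σ (x_i + x_{i+1})·c_i = 976, so x̄ = 976 / (6·61) = 8/3.

8/3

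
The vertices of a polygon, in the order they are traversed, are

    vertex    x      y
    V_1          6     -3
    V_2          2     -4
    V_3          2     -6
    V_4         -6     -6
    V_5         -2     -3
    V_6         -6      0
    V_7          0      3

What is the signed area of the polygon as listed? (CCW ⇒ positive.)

Apply the surveyor's formula: 2A = Σ (x_i·y_{i+1} − x_{i+1}·y_i), indices taken mod 7.
Cross-terms: -18, -4, -48, 6, -18, -18, -18  ⇒  Σ = -118
Signed area = Σ/2 = -59 (negative ⇒ clockwise traversal).

-59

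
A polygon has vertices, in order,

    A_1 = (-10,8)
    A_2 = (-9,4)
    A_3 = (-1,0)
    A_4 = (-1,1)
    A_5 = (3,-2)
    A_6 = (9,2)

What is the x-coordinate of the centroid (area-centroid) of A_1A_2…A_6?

-226/225

Apply Gauss's area formula. First the cross-terms c_i = x_i·y_{i+1} − x_{i+1}·y_i:
  32, 4, -1, -1, 24, 92  ⇒  2A = 150, A = 75.
Then Σ (x_i + x_{i+1})·c_i = -452, so x̄ = -452 / (6·75) = -226/225.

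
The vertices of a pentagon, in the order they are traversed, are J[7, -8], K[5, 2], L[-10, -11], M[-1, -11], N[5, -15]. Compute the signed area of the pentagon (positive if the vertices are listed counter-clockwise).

126.5

Apply the shoelace formula: 2A = Σ (x_i·y_{i+1} − x_{i+1}·y_i), indices taken mod 5.
Σ = (54) + (-35) + (99) + (70) + (65) = 253
Signed area = Σ/2 = 126.5 (positive ⇒ counter-clockwise traversal).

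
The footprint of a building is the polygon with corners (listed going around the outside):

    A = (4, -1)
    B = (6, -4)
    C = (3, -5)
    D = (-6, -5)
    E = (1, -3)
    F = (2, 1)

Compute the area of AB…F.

24.5

Σ = (-10) + (-18) + (-45) + (23) + (7) + (-6) = -49
Area = |Σ|/2 = 24.5.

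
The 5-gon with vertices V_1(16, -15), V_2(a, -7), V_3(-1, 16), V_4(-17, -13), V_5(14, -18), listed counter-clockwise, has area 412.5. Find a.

The doubled signed area Σ (x_i y_{i+1} − x_{i+1} y_i) is linear in a.
With a=0 it equals 732; the coefficient of a is 31 (from the two edges through V_2).
So 31·a + 732 = 2·412.5 = 825 ⇒ a = 3.

3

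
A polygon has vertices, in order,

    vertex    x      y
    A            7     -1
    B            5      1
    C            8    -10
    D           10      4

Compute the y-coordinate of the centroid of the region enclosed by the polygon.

-8/3

Apply the shoelace (surveyor's) formula. First the cross-terms c_i = x_i·y_{i+1} − x_{i+1}·y_i:
  12, -58, 132, -38  ⇒  2A = 48, A = 24.
Then Σ (y_i + y_{i+1})·c_i = -384, so ȳ = -384 / (6·24) = -8/3.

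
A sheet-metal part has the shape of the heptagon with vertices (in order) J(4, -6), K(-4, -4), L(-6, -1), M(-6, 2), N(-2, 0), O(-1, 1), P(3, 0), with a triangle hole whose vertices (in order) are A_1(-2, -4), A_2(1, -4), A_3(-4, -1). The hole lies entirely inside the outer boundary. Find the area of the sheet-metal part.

Outer boundary:
Apply Gauss's area formula: 2A = Σ (x_i·y_{i+1} − x_{i+1}·y_i), indices taken mod 7.
Σ = (-40) + (-20) + (-18) + (4) + (-2) + (-3) + (-18) = -97
Area = |Σ|/2 = 48.5.
Hole:
Σ = (12) + (-17) + (14) = 9
Area = |Σ|/2 = 4.5.
Net area = 48.5 − 4.5 = 44.

44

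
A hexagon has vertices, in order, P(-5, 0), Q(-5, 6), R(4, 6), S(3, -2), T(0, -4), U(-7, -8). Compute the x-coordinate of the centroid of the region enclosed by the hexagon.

Apply the shoelace formula. First the cross-terms c_i = x_i·y_{i+1} − x_{i+1}·y_i:
  -30, -54, -26, -12, -28, -40  ⇒  2A = -190, A = -95.
Then Σ (x_i + x_{i+1})·c_i = 812, so x̄ = 812 / (6·(-95)) = -406/285.

-406/285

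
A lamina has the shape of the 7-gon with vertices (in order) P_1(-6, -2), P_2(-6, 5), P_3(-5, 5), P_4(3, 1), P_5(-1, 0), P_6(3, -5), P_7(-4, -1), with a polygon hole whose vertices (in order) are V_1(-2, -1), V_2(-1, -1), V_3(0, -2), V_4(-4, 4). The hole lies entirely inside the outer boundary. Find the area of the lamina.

37.5

Outer boundary:
Cross-terms: -42, -5, -20, 1, 5, -23, 2  ⇒  Σ = -82
Area = |Σ|/2 = 41.
Hole:
V_1→V_2: (-2)(-1) − (-1)(-1) = 1
V_2→V_3: (-1)(-2) − (0)(-1) = 2
V_3→V_4: (0)(4) − (-4)(-2) = -8
V_4→V_1: (-4)(-1) − (-2)(4) = 12
Σ = 7
Area = |Σ|/2 = 3.5.
Net area = 41 − 3.5 = 37.5.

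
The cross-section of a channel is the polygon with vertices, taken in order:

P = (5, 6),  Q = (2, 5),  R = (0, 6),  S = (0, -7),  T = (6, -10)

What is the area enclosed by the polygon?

76.5

Apply the shoelace formula: 2A = Σ (x_i·y_{i+1} − x_{i+1}·y_i), indices taken mod 5.
Σ = (13) + (12) + (0) + (42) + (86) = 153
Area = |Σ|/2 = 76.5.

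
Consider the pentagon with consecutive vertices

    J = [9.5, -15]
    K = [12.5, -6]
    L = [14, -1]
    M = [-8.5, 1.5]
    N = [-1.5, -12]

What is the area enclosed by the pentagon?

227.625

Σ = (130.5) + (71.5) + (12.5) + (104.25) + (136.5) = 455.25
Area = |Σ|/2 = 227.625.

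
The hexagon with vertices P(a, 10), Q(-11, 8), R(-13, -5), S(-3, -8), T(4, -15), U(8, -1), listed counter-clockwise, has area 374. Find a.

The doubled signed area Σ (x_i y_{i+1} − x_{i+1} y_i) is linear in a.
With a=0 it equals 631; the coefficient of a is 9 (from the two edges through P).
So 9·a + 631 = 2·374 = 748 ⇒ a = 13.

13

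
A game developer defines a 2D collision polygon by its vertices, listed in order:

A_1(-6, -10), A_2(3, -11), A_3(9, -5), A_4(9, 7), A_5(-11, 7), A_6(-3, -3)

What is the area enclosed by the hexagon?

247

Apply the shoelace (surveyor's) formula: 2A = Σ (x_i·y_{i+1} − x_{i+1}·y_i), indices taken mod 6.
A_1→A_2: (-6)(-11) − (3)(-10) = 96
A_2→A_3: (3)(-5) − (9)(-11) = 84
A_3→A_4: (9)(7) − (9)(-5) = 108
A_4→A_5: (9)(7) − (-11)(7) = 140
A_5→A_6: (-11)(-3) − (-3)(7) = 54
A_6→A_1: (-3)(-10) − (-6)(-3) = 12
Σ = 494
Area = |Σ|/2 = 247.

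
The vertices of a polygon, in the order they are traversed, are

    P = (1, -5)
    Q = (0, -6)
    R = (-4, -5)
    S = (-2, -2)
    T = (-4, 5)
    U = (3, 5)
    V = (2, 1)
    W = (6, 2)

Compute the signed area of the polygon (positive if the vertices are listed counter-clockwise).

-63

P→Q: (1)(-6) − (0)(-5) = -6
Q→R: (0)(-5) − (-4)(-6) = -24
R→S: (-4)(-2) − (-2)(-5) = -2
S→T: (-2)(5) − (-4)(-2) = -18
T→U: (-4)(5) − (3)(5) = -35
U→V: (3)(1) − (2)(5) = -7
V→W: (2)(2) − (6)(1) = -2
W→P: (6)(-5) − (1)(2) = -32
Σ = -126
Signed area = Σ/2 = -63 (negative ⇒ clockwise traversal).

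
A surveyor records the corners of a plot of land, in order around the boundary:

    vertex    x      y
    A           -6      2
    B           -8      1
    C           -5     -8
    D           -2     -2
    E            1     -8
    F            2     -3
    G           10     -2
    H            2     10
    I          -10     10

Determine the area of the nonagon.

197

Σ = (10) + (69) + (-6) + (18) + (13) + (26) + (104) + (120) + (40) = 394
Area = |Σ|/2 = 197.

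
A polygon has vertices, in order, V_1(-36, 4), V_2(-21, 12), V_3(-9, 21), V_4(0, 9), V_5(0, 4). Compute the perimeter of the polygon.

88

|V_1V_2| = √((15)² + (8)²) = √289 = 17
|V_2V_3| = √((12)² + (9)²) = √225 = 15
|V_3V_4| = √((9)² + (-12)²) = √225 = 15
|V_4V_5| = √((0)² + (-5)²) = √25 = 5
|V_5V_1| = √((-36)² + (0)²) = √1296 = 36
Perimeter = 17 + 15 + 15 + 5 + 36 = 88.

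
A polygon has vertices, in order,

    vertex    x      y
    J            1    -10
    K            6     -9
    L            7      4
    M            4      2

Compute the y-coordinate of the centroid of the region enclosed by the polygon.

Apply Gauss's area formula. First the cross-terms c_i = x_i·y_{i+1} − x_{i+1}·y_i:
  51, 87, -2, -42  ⇒  2A = 94, A = 47.
Then Σ (y_i + y_{i+1})·c_i = -1080, so ȳ = -1080 / (6·47) = -180/47.

-180/47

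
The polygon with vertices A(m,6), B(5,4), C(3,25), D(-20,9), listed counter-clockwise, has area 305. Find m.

-24

The doubled signed area Σ (x_i y_{i+1} − x_{i+1} y_i) is linear in m.
With m=0 it equals 490; the coefficient of m is -5 (from the two edges through A).
So -5·m + 490 = 2·305 = 610 ⇒ m = -24.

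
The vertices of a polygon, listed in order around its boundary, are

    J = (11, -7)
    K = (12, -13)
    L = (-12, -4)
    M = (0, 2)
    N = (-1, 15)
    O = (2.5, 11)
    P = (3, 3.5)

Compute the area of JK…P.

208.625

Σ = (-59) + (-204) + (-24) + (2) + (-48.5) + (-24.25) + (-59.5) = -417.25
Area = |Σ|/2 = 208.625.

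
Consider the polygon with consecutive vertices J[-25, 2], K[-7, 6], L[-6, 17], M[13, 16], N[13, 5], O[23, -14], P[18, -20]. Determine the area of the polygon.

824

Apply the shoelace (surveyor's) formula: 2A = Σ (x_i·y_{i+1} − x_{i+1}·y_i), indices taken mod 7.
Σ = (-136) + (-83) + (-317) + (-143) + (-297) + (-208) + (-464) = -1648
Area = |Σ|/2 = 824.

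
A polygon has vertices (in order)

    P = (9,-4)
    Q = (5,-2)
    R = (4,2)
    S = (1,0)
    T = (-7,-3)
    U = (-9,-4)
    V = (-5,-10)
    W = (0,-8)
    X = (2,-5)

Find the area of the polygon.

Apply the surveyor's formula: 2A = Σ (x_i·y_{i+1} − x_{i+1}·y_i), indices taken mod 9.
Cross-terms: 2, 18, -2, -3, 1, 70, 40, 16, 37  ⇒  Σ = 179
Area = |Σ|/2 = 89.5.

89.5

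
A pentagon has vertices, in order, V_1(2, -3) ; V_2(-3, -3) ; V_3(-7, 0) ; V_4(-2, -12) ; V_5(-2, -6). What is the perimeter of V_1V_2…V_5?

|V_1V_2| = √((-5)² + (0)²) = √25 = 5
|V_2V_3| = √((-4)² + (3)²) = √25 = 5
|V_3V_4| = √((5)² + (-12)²) = √169 = 13
|V_4V_5| = √((0)² + (6)²) = √36 = 6
|V_5V_1| = √((4)² + (3)²) = √25 = 5
Perimeter = 5 + 5 + 13 + 6 + 5 = 34.

34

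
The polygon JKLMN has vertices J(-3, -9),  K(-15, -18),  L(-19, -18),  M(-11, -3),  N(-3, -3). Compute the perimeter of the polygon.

50

|JK| = √((-12)² + (-9)²) = √225 = 15
|KL| = √((-4)² + (0)²) = √16 = 4
|LM| = √((8)² + (15)²) = √289 = 17
|MN| = √((8)² + (0)²) = √64 = 8
|NJ| = √((0)² + (-6)²) = √36 = 6
Perimeter = 15 + 4 + 17 + 8 + 6 = 50.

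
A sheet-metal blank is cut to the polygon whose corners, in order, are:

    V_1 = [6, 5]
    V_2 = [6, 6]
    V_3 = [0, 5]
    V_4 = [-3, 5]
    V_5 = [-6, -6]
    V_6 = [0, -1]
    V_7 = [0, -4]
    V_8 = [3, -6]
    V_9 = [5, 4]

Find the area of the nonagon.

Cross-terms: 6, 30, 15, 48, 6, 0, 12, 42, 1  ⇒  Σ = 160
Area = |Σ|/2 = 80.

80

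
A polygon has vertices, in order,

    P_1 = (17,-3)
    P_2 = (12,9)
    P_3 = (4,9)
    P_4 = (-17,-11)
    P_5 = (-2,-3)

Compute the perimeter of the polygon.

86

|P_1P_2| = √((-5)² + (12)²) = √169 = 13
|P_2P_3| = √((-8)² + (0)²) = √64 = 8
|P_3P_4| = √((-21)² + (-20)²) = √841 = 29
|P_4P_5| = √((15)² + (8)²) = √289 = 17
|P_5P_1| = √((19)² + (0)²) = √361 = 19
Perimeter = 13 + 8 + 29 + 17 + 19 = 86.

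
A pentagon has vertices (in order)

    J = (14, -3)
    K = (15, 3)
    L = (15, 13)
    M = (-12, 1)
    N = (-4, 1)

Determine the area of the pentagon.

199

Apply the shoelace (surveyor's) formula: 2A = Σ (x_i·y_{i+1} − x_{i+1}·y_i), indices taken mod 5.
Σ = (87) + (150) + (171) + (-8) + (-2) = 398
Area = |Σ|/2 = 199.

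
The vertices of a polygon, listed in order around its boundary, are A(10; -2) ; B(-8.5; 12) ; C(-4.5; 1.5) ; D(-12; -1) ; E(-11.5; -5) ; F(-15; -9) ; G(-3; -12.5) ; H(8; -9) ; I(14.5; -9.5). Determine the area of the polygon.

325.875

Apply the shoelace formula: 2A = Σ (x_i·y_{i+1} − x_{i+1}·y_i), indices taken mod 9.
Σ = (103) + (41.25) + (22.5) + (48.5) + (28.5) + (160.5) + (127) + (54.5) + (66) = 651.75
Area = |Σ|/2 = 325.875.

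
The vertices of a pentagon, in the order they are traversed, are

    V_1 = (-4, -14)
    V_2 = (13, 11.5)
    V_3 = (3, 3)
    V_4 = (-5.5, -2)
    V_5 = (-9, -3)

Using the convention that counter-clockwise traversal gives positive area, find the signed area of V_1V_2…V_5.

131.75

Apply the shoelace formula: 2A = Σ (x_i·y_{i+1} − x_{i+1}·y_i), indices taken mod 5.
V_1→V_2: (-4)(11.5) − (13)(-14) = 136
V_2→V_3: (13)(3) − (3)(11.5) = 4.5
V_3→V_4: (3)(-2) − (-5.5)(3) = 10.5
V_4→V_5: (-5.5)(-3) − (-9)(-2) = -1.5
V_5→V_1: (-9)(-14) − (-4)(-3) = 114
Σ = 263.5
Signed area = Σ/2 = 131.75 (positive ⇒ counter-clockwise traversal).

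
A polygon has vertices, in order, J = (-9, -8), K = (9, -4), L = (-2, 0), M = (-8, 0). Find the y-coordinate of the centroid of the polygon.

-148/41

Apply the surveyor's formula. First the cross-terms c_i = x_i·y_{i+1} − x_{i+1}·y_i:
  108, -8, 0, 64  ⇒  2A = 164, A = 82.
Then Σ (y_i + y_{i+1})·c_i = -1776, so ȳ = -1776 / (6·82) = -148/41.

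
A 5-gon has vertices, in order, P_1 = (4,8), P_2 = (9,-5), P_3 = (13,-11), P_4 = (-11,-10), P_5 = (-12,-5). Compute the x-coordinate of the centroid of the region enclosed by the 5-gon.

49/222

Apply Gauss's area formula. First the cross-terms c_i = x_i·y_{i+1} − x_{i+1}·y_i:
  -92, -34, -251, -65, -76  ⇒  2A = -518, A = -259.
Then Σ (x_i + x_{i+1})·c_i = -343, so x̄ = -343 / (6·(-259)) = 49/222.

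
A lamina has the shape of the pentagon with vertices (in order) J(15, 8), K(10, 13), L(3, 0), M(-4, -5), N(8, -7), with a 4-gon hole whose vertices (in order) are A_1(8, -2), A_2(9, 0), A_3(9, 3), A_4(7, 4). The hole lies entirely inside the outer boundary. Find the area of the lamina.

Outer boundary:
Cross-terms: 115, -39, -15, 68, 169  ⇒  Σ = 298
Area = |Σ|/2 = 149.
Hole:
Σ = (18) + (27) + (15) + (-46) = 14
Area = |Σ|/2 = 7.
Net area = 149 − 7 = 142.

142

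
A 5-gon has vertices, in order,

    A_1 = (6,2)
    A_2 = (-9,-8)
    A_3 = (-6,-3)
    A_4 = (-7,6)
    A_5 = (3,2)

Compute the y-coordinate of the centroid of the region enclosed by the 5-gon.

20/219

Apply the shoelace formula. First the cross-terms c_i = x_i·y_{i+1} − x_{i+1}·y_i:
  -30, -21, -57, -32, -6  ⇒  2A = -146, A = -73.
Then Σ (y_i + y_{i+1})·c_i = -40, so ȳ = -40 / (6·(-73)) = 20/219.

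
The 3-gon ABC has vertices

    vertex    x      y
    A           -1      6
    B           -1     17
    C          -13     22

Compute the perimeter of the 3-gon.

44

|AB| = √((0)² + (11)²) = √121 = 11
|BC| = √((-12)² + (5)²) = √169 = 13
|CA| = √((12)² + (-16)²) = √400 = 20
Perimeter = 11 + 13 + 20 = 44.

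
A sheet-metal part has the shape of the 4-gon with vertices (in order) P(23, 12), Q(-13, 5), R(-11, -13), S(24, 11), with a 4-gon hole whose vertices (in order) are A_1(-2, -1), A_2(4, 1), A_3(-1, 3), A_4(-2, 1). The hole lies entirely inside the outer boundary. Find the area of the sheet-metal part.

348.5

Outer boundary:
Σ = (271) + (224) + (191) + (35) = 721
Area = |Σ|/2 = 360.5.
Hole:
Apply the shoelace formula: 2A = Σ (x_i·y_{i+1} − x_{i+1}·y_i), indices taken mod 4.
Σ = (2) + (13) + (5) + (4) = 24
Area = |Σ|/2 = 12.
Net area = 360.5 − 12 = 348.5.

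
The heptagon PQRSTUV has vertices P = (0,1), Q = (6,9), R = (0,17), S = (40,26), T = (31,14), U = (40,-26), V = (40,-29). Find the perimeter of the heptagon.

170

|PQ| = √((6)² + (8)²) = √100 = 10
|QR| = √((-6)² + (8)²) = √100 = 10
|RS| = √((40)² + (9)²) = √1681 = 41
|ST| = √((-9)² + (-12)²) = √225 = 15
|TU| = √((9)² + (-40)²) = √1681 = 41
|UV| = √((0)² + (-3)²) = √9 = 3
|VP| = √((-40)² + (30)²) = √2500 = 50
Perimeter = 10 + 10 + 41 + 15 + 41 + 3 + 50 = 170.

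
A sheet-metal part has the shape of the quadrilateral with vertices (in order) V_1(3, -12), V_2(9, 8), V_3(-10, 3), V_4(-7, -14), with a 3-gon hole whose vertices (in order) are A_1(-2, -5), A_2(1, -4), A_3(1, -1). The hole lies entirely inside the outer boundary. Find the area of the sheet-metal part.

Outer boundary:
Apply the shoelace formula: 2A = Σ (x_i·y_{i+1} − x_{i+1}·y_i), indices taken mod 4.
Σ = (132) + (107) + (161) + (126) = 526
Area = |Σ|/2 = 263.
Hole:
Σ = (13) + (3) + (-7) = 9
Area = |Σ|/2 = 4.5.
Net area = 263 − 4.5 = 258.5.

258.5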